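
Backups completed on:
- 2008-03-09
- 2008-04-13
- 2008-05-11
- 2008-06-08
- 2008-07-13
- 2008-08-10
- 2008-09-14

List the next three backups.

2008-10-12, 2008-11-09, 2008-12-14

All dates are Sundays, 35, 28, 28, 35, 28, 35 days apart.
Specifically, the 2nd Sunday of each month.
2nd Sunday of October 2008: 2008-10-12.
2nd Sunday of November 2008: 2008-11-09.
2nd Sunday of December 2008: 2008-12-14.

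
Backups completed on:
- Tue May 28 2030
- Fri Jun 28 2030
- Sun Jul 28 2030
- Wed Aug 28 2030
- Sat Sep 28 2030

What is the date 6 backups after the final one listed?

The day-of-month is always 28 (31, 30, 31, 31 days between events).
So this recurs on the 28th of each month.
October 2030: Mon Oct 28 2030.
Next: November 2030 → Thu Nov 28 2030.
December 2030: Sat Dec 28 2030.
Next: January 2031 → Tue Jan 28 2031.
Next: February 2031 → Fri Feb 28 2031.
Next: March 2031 → Fri Mar 28 2031.

Fri Mar 28 2031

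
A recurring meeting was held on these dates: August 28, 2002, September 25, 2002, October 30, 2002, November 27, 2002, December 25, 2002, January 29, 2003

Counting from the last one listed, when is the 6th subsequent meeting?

Every date is a Wednesday; gaps 28, 35, 28, 28, 35 days.
Each is the last Wednesday of its month (at least one falls on the 29th or later, ruling out '4th Wednesday').
Last Wednesday of February 2003: February 26, 2003.
March 2003 ends with Wednesday March 26, 2003.
Last Wednesday of April 2003: April 30, 2003.
Last Wednesday of May 2003: May 28, 2003.
Last Wednesday of June 2003: June 25, 2003.
Last Wednesday of July 2003: July 30, 2003.

July 30, 2003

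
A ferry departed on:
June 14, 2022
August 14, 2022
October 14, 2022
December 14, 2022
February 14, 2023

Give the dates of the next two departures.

Gaps: 61, 61, 61, 62 days — not constant. Every event is on the 14th of the month.
Pattern: the 14th of every 2 months.
Next: April 2023 → April 14, 2023.
June 2023: June 14, 2023.

April 14, 2023; June 14, 2023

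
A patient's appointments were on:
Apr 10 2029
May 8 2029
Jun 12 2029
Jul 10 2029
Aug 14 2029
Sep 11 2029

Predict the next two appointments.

These are Tuesdays at 28- or 35-day spacing (28, 35, 28, 35, 28).
The pattern: 2nd Tuesday of the month.
2nd Tuesday of October 2029: Oct 9 2029.
November 2029 — 2nd Tuesday is Nov 13 2029.

Oct 9 2029, Nov 13 2029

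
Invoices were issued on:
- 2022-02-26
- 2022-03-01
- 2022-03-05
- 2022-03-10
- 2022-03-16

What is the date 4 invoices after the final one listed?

Gaps: 3, 4, 5, 6 days — each gap is 1 larger than the previous one.
Next gap: 7 days. 2022-03-16 + 7 days = 2022-03-23.
Next gap: 8 days. 2022-03-23 + 8 days = 2022-03-31.
Next gap: 9 days. 2022-03-31 + 9 days = 2022-04-09.
Next gap: 10 days. 2022-04-09 + 10 days = 2022-04-19.

2022-04-19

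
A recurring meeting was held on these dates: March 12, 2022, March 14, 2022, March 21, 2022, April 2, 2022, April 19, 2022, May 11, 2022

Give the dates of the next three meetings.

June 7, 2022; July 9, 2022; August 15, 2022

Gaps: 2, 7, 12, 17, 22 days — each gap is 5 larger than the previous one.
Next gap: 27 days. May 11, 2022 + 27 days = June 7, 2022.
Next gap: 32 days. June 7, 2022 + 32 days = July 9, 2022.
Next gap: 37 days. July 9, 2022 + 37 days = August 15, 2022.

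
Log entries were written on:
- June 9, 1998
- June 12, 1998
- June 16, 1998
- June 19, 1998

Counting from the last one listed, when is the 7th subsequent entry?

July 14, 1998

Gaps: 3, 4, 3 days — not constant, but cyclic with period 2.
The events fall on every Tuesday and Friday.
The following Tuesday is June 23, 1998.
Next Friday: June 26, 1998.
Next Tuesday: June 30, 1998.
The following Friday is July 3, 1998.
The following Tuesday is July 7, 1998.
Next Friday: July 10, 1998.
The following Tuesday is July 14, 1998.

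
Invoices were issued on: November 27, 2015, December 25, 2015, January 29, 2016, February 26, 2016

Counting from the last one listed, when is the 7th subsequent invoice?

All Fridays; the gaps (28, 35, 28) vary with month length.
This is the last Friday of each month.
March 2016 ends with Friday March 25, 2016.
April 2016 ends with Friday April 29, 2016.
Last Friday of May 2016: May 27, 2016.
June 2016 ends with Friday June 24, 2016.
July 2016 ends with Friday July 29, 2016.
August 2016 ends with Friday August 26, 2016.
September 2016 ends with Friday September 30, 2016.

September 30, 2016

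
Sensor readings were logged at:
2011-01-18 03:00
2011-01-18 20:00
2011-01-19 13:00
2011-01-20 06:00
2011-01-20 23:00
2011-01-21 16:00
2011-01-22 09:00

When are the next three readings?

Gaps: 17, 17, 17, 17, 17, 17 hours — each event is 17 hours after the previous one.
2011-01-22 09:00 + 17 h = 2011-01-23 02:00.
2011-01-23 02:00 + 17 h = 2011-01-23 19:00.
2011-01-23 19:00 + 17 h = 2011-01-24 12:00.

2011-01-23 02:00, 2011-01-23 19:00, 2011-01-24 12:00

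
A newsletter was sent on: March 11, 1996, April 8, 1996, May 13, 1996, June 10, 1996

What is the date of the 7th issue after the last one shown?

January 13, 1997

All dates are Mondays, 28, 35, 28 days apart.
Specifically, the 2nd Monday of each month.
July 1996 — 2nd Monday is July 8, 1996.
2nd Monday of August 1996: August 12, 1996.
September 1996 — 2nd Monday is September 9, 1996.
October 1996 — 2nd Monday is October 14, 1996.
2nd Monday of November 1996: November 11, 1996.
2nd Monday of December 1996: December 9, 1996.
2nd Monday of January 1997: January 13, 1997.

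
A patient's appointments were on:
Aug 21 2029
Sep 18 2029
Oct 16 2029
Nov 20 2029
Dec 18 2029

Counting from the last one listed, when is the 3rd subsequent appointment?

Gaps: 28, 28, 35, 28 days — a mix of 28 and 35. Every date is a Tuesday.
Each is the 3rd Tuesday of its month.
3rd Tuesday of January 2030: Jan 15 2030.
3rd Tuesday of February 2030: Feb 19 2030.
3rd Tuesday of March 2030: Mar 19 2030.

Mar 19 2030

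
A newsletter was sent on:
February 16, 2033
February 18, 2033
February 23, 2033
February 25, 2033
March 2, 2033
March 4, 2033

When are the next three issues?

The gap pattern 2, 5, 2, 5, 2 repeats every 2 events.
These are the Wednesdays and Fridays of each week.
The following Wednesday is March 9, 2033.
The following Friday is March 11, 2033.
The following Wednesday is March 16, 2033.

March 9, 2033; March 11, 2033; March 16, 2033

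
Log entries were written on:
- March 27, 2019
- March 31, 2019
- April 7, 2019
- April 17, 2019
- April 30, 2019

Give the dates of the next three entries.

May 16, 2019; June 4, 2019; June 26, 2019

The spacing grows by 3 each time: 4, 7, 10, 13 days.
Next gap: 16 days. April 30, 2019 + 16 days = May 16, 2019.
Next gap: 19 days. May 16, 2019 + 19 days = June 4, 2019.
Next gap: 22 days. June 4, 2019 + 22 days = June 26, 2019.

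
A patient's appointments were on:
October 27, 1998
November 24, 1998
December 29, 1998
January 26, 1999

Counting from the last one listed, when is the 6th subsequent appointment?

July 27, 1999

All Tuesdays; the gaps (28, 35, 28) vary with month length.
This is the last Tuesday of each month.
February 1999 ends with Tuesday February 23, 1999.
Last Tuesday of March 1999: March 30, 1999.
April 1999 ends with Tuesday April 27, 1999.
May 1999 ends with Tuesday May 25, 1999.
Last Tuesday of June 1999: June 29, 1999.
Last Tuesday of July 1999: July 27, 1999.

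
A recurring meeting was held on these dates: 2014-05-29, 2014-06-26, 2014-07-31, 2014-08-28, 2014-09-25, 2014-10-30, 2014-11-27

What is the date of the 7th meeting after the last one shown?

2015-06-25

All Thursdays; the gaps (28, 35, 28, 28, 35, 28) vary with month length.
This is the last Thursday of each month.
Last Thursday of December 2014: 2014-12-25.
Last Thursday of January 2015: 2015-01-29.
February 2015 ends with Thursday 2015-02-26.
Last Thursday of March 2015: 2015-03-26.
April 2015 ends with Thursday 2015-04-30.
May 2015 ends with Thursday 2015-05-28.
Last Thursday of June 2015: 2015-06-25.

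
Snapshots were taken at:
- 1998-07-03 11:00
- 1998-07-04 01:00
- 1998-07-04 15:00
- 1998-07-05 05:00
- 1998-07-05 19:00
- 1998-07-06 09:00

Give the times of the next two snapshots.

1998-07-06 23:00, 1998-07-07 13:00

Spacing: 14, 14, 14, 14, 14 h — constant 14 h.
1998-07-06 09:00 + 14 h = 1998-07-06 23:00.
1998-07-06 23:00 + 14 h = 1998-07-07 13:00.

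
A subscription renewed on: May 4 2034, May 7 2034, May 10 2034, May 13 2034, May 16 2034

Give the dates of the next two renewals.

May 19 2034, May 22 2034

Every event comes 3 days after the last (3, 3, 3, 3).
May 16 2034 + 3 days = May 19 2034.
May 19 2034 + 3 days = May 22 2034.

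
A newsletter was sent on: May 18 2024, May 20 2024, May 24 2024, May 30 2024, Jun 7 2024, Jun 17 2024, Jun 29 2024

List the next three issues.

Jul 13 2024, Jul 29 2024, Aug 16 2024

Intervals are 2, 4, 6, 8, 10, 12 days — an arithmetic progression with common difference 2.
Next gap: 14 days. Jun 29 2024 + 14 days = Jul 13 2024.
Next gap: 16 days. Jul 13 2024 + 16 days = Jul 29 2024.
Next gap: 18 days. Jul 29 2024 + 18 days = Aug 16 2024.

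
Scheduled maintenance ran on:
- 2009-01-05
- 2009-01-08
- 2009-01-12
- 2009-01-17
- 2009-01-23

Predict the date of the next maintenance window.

Gaps: 3, 4, 5, 6 days — each gap is 1 larger than the previous one.
Next gap: 7 days. 2009-01-23 + 7 days = 2009-01-30.

2009-01-30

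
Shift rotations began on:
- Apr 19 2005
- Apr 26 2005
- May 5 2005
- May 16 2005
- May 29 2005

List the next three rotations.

Gaps: 7, 9, 11, 13 days — each gap is 2 larger than the previous one.
Next gap: 15 days. May 29 2005 + 15 days = Jun 13 2005.
Next gap: 17 days. Jun 13 2005 + 17 days = Jun 30 2005.
Next gap: 19 days. Jun 30 2005 + 19 days = Jul 19 2005.

Jun 13 2005, Jun 30 2005, Jul 19 2005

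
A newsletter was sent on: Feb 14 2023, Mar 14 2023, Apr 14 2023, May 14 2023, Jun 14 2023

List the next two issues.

Gaps: 28, 31, 30, 31 days — not constant. Every event is on the 14th of the month.
Pattern: the 14th of each month.
July 2023: Jul 14 2023.
August 2023: Aug 14 2023.

Jul 14 2023, Aug 14 2023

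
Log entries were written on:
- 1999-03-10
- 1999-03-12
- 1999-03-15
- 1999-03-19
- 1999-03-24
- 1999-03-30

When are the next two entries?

Gaps: 2, 3, 4, 5, 6 days — each gap is 1 larger than the previous one.
Next gap: 7 days. 1999-03-30 + 7 days = 1999-04-06.
Next gap: 8 days. 1999-04-06 + 8 days = 1999-04-14.

1999-04-06, 1999-04-14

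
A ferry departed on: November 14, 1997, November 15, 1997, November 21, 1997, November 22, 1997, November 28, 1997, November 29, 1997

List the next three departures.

Every event lands on a Friday or Saturday (gaps cycle 1, 6, 1, 6, 1).
So the schedule is: every Friday and Saturday.
Next Friday: December 5, 1997.
The following Saturday is December 6, 1997.
The following Friday is December 12, 1997.

December 5, 1997; December 6, 1997; December 12, 1997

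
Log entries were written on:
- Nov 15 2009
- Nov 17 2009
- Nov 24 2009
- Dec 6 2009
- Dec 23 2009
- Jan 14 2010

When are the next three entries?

Feb 10 2010, Mar 14 2010, Apr 20 2010

Intervals are 2, 7, 12, 17, 22 days — an arithmetic progression with common difference 5.
Next gap: 27 days. Jan 14 2010 + 27 days = Feb 10 2010.
Next gap: 32 days. Feb 10 2010 + 32 days = Mar 14 2010.
Next gap: 37 days. Mar 14 2010 + 37 days = Apr 20 2010.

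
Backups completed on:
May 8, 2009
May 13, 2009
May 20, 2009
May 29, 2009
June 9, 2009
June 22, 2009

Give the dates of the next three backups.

July 7, 2009; July 24, 2009; August 12, 2009

The spacing grows by 2 each time: 5, 7, 9, 11, 13 days.
Next gap: 15 days. June 22, 2009 + 15 days = July 7, 2009.
Next gap: 17 days. July 7, 2009 + 17 days = July 24, 2009.
Next gap: 19 days. July 24, 2009 + 19 days = August 12, 2009.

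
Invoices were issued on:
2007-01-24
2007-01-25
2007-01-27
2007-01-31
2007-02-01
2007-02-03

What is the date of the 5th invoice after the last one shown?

Every event lands on a Wednesday or Thursday or Saturday (gaps cycle 1, 2, 4, 1, 2).
So the schedule is: every Wednesday, Thursday and Saturday.
The following Wednesday is 2007-02-07.
Next Thursday: 2007-02-08.
The following Saturday is 2007-02-10.
Next Wednesday: 2007-02-14.
Next Thursday: 2007-02-15.

2007-02-15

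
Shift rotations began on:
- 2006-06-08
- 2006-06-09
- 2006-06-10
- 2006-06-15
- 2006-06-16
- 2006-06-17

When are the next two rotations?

The gap pattern 1, 1, 5, 1, 1 repeats every 3 events.
These are the Thursdays, Fridays and Saturdays of each week.
The following Thursday is 2006-06-22.
The following Friday is 2006-06-23.

2006-06-22, 2006-06-23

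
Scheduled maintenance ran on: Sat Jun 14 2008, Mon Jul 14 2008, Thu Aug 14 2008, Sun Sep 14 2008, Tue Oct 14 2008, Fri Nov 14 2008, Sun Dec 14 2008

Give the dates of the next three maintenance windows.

Wed Jan 14 2009, Sat Feb 14 2009, Sat Mar 14 2009

Each date is the 14th; the gaps (30, 31, 31, 30, 31, 30) track the month lengths.
The rule is the 14th of each month.
January 2009: Wed Jan 14 2009.
Next: February 2009 → Sat Feb 14 2009.
Next: March 2009 → Sat Mar 14 2009.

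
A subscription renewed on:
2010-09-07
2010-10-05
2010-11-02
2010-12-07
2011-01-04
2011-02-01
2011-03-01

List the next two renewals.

2011-04-05, 2011-05-03

These are Tuesdays at 28- or 35-day spacing (28, 28, 35, 28, 28, 28).
The pattern: 1st Tuesday of the month.
April 2011 — 1st Tuesday is 2011-04-05.
May 2011 — 1st Tuesday is 2011-05-03.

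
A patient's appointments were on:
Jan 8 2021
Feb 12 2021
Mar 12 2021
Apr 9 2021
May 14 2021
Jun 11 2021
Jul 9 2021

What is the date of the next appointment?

These are Fridays at 28- or 35-day spacing (35, 28, 28, 35, 28, 28).
The pattern: 2nd Friday of the month.
2nd Friday of August 2021: Aug 13 2021.

Aug 13 2021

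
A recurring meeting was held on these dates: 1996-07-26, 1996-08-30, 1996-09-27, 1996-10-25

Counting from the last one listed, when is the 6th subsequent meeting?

These are Fridays with 35, 28, 28-day gaps.
Each is the final Friday of its month — 1996-08-30 is past the 28th, so '4th Friday' doesn't fit.
November 1996 ends with Friday 1996-11-29.
December 1996 ends with Friday 1996-12-27.
January 1997 ends with Friday 1997-01-31.
Last Friday of February 1997: 1997-02-28.
Last Friday of March 1997: 1997-03-28.
Last Friday of April 1997: 1997-04-25.

1997-04-25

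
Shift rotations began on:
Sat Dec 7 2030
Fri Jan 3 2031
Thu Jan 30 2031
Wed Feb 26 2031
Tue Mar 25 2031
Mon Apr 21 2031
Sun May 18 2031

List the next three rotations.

Sat Jun 14 2031, Fri Jul 11 2031, Thu Aug 7 2031

Every event comes 27 days after the last (27, 27, 27, 27, 27, 27).
Sun May 18 2031 + 27 days = Sat Jun 14 2031.
Sat Jun 14 2031 + 27 days = Fri Jul 11 2031.
Fri Jul 11 2031 + 27 days = Thu Aug 7 2031.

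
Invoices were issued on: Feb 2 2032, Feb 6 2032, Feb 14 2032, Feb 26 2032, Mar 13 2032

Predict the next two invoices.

Apr 2 2032, Apr 26 2032

Gaps: 4, 8, 12, 16 days — each gap is 4 larger than the previous one.
Next gap: 20 days. Mar 13 2032 + 20 days = Apr 2 2032.
Next gap: 24 days. Apr 2 2032 + 24 days = Apr 26 2032.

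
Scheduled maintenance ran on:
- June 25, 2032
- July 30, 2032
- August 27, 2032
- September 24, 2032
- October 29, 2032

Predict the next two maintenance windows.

November 26, 2032; December 31, 2032

All Fridays; the gaps (35, 28, 28, 35) vary with month length.
This is the last Friday of each month.
November 2032 ends with Friday November 26, 2032.
December 2032 ends with Friday December 31, 2032.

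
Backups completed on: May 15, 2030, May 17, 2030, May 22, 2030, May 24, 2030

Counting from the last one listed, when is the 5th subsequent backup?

The gap pattern 2, 5, 2 repeats every 2 events.
These are the Wednesdays and Fridays of each week.
Next Wednesday: May 29, 2030.
Next Friday: May 31, 2030.
The following Wednesday is June 5, 2030.
Next Friday: June 7, 2030.
Next Wednesday: June 12, 2030.

June 12, 2030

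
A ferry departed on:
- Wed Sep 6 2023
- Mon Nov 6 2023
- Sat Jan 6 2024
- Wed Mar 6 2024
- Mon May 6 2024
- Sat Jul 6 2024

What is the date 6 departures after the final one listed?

Sun Jul 6 2025

The day-of-month is always 6 (61, 61, 60, 61, 61 days between events).
So this recurs on the 6th of every 2 months.
Next: September 2024 → Fri Sep 6 2024.
Next: November 2024 → Wed Nov 6 2024.
January 2025: Mon Jan 6 2025.
Next: March 2025 → Thu Mar 6 2025.
Next: May 2025 → Tue May 6 2025.
July 2025: Sun Jul 6 2025.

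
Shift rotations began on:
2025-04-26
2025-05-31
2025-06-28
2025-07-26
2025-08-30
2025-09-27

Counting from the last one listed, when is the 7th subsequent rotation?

All Saturdays; the gaps (35, 28, 28, 35, 28) vary with month length.
This is the last Saturday of each month.
Last Saturday of October 2025: 2025-10-25.
November 2025 ends with Saturday 2025-11-29.
Last Saturday of December 2025: 2025-12-27.
January 2026 ends with Saturday 2026-01-31.
February 2026 ends with Saturday 2026-02-28.
March 2026 ends with Saturday 2026-03-28.
April 2026 ends with Saturday 2026-04-25.

2026-04-25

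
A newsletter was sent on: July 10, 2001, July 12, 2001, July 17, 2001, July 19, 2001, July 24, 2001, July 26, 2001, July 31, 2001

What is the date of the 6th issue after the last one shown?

August 21, 2001

The gap pattern 2, 5, 2, 5, 2, 5 repeats every 2 events.
These are the Tuesdays and Thursdays of each week.
The following Thursday is August 2, 2001.
The following Tuesday is August 7, 2001.
The following Thursday is August 9, 2001.
Next Tuesday: August 14, 2001.
Next Thursday: August 16, 2001.
Next Tuesday: August 21, 2001.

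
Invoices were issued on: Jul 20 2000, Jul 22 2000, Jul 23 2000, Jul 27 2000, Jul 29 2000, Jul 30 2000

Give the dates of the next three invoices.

Every event lands on a Thursday or Saturday or Sunday (gaps cycle 2, 1, 4, 2, 1).
So the schedule is: every Thursday, Saturday and Sunday.
Next Thursday: Aug 3 2000.
The following Saturday is Aug 5 2000.
Next Sunday: Aug 6 2000.

Aug 3 2000, Aug 5 2000, Aug 6 2000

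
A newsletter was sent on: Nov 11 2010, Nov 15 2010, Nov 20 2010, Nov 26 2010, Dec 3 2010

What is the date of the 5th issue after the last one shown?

Jan 22 2011

The spacing grows by 1 each time: 4, 5, 6, 7 days.
Next gap: 8 days. Dec 3 2010 + 8 days = Dec 11 2010.
Next gap: 9 days. Dec 11 2010 + 9 days = Dec 20 2010.
Next gap: 10 days. Dec 20 2010 + 10 days = Dec 30 2010.
Next gap: 11 days. Dec 30 2010 + 11 days = Jan 10 2011.
Next gap: 12 days. Jan 10 2011 + 12 days = Jan 22 2011.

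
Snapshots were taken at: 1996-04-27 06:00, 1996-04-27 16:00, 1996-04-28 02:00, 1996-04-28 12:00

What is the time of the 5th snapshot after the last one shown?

1996-04-30 14:00

Spacing: 10, 10, 10 h — constant 10 h.
1996-04-28 12:00 + 10 h = 1996-04-28 22:00.
1996-04-28 22:00 + 10 h = 1996-04-29 08:00.
1996-04-29 08:00 + 10 h = 1996-04-29 18:00.
1996-04-29 18:00 + 10 h = 1996-04-30 04:00.
1996-04-30 04:00 + 10 h = 1996-04-30 14:00.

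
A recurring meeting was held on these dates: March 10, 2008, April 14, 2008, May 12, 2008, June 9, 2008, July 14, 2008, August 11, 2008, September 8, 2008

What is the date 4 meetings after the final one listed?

January 12, 2009

Gaps: 35, 28, 28, 35, 28, 28 days — a mix of 28 and 35. Every date is a Monday.
Each is the 2nd Monday of its month.
2nd Monday of October 2008: October 13, 2008.
November 2008 — 2nd Monday is November 10, 2008.
December 2008 — 2nd Monday is December 8, 2008.
January 2009 — 2nd Monday is January 12, 2009.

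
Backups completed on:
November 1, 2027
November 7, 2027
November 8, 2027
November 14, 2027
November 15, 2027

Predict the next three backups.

November 21, 2027; November 22, 2027; November 28, 2027

Gaps: 6, 1, 6, 1 days — not constant, but cyclic with period 2.
The events fall on every Monday and Sunday.
The following Sunday is November 21, 2027.
The following Monday is November 22, 2027.
Next Sunday: November 28, 2027.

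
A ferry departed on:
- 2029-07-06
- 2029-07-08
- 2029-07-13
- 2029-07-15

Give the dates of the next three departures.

2029-07-20, 2029-07-22, 2029-07-27

Gaps: 2, 5, 2 days — not constant, but cyclic with period 2.
The events fall on every Friday and Sunday.
The following Friday is 2029-07-20.
Next Sunday: 2029-07-22.
Next Friday: 2029-07-27.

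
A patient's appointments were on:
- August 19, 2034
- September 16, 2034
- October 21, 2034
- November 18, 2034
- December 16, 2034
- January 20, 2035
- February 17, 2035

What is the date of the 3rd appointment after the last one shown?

May 19, 2035

All dates are Saturdays, 28, 35, 28, 28, 35, 28 days apart.
Specifically, the 3rd Saturday of each month.
March 2035 — 3rd Saturday is March 17, 2035.
3rd Saturday of April 2035: April 21, 2035.
May 2035 — 3rd Saturday is May 19, 2035.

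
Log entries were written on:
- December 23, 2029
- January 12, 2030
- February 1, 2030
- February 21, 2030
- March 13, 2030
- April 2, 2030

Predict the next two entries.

April 22, 2030; May 12, 2030

Gaps between consecutive events: 20, 20, 20, 20, 20 days — a constant 20-day interval.
April 2, 2030 + 20 days = April 22, 2030.
April 22, 2030 + 20 days = May 12, 2030.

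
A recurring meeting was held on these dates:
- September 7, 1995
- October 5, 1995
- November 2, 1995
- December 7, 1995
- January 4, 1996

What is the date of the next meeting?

Gaps: 28, 28, 35, 28 days — a mix of 28 and 35. Every date is a Thursday.
Each is the 1st Thursday of its month.
February 1996 — 1st Thursday is February 1, 1996.

February 1, 1996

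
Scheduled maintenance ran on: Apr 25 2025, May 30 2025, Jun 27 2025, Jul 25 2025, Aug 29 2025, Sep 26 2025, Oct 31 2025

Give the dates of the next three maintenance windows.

Nov 28 2025, Dec 26 2025, Jan 30 2026

These are Fridays with 35, 28, 28, 35, 28, 35-day gaps.
Each is the final Friday of its month — May 30 2025 is past the 28th, so '4th Friday' doesn't fit.
November 2025 ends with Friday Nov 28 2025.
Last Friday of December 2025: Dec 26 2025.
Last Friday of January 2026: Jan 30 2026.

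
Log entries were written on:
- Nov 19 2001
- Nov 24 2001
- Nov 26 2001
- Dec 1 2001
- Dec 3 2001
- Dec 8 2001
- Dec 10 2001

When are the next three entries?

Gaps: 5, 2, 5, 2, 5, 2 days — not constant, but cyclic with period 2.
The events fall on every Monday and Saturday.
The following Saturday is Dec 15 2001.
Next Monday: Dec 17 2001.
Next Saturday: Dec 22 2001.

Dec 15 2001, Dec 17 2001, Dec 22 2001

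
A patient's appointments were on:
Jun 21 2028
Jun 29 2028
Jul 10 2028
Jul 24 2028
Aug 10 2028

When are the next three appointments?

The spacing grows by 3 each time: 8, 11, 14, 17 days.
Next gap: 20 days. Aug 10 2028 + 20 days = Aug 30 2028.
Next gap: 23 days. Aug 30 2028 + 23 days = Sep 22 2028.
Next gap: 26 days. Sep 22 2028 + 26 days = Oct 18 2028.

Aug 30 2028, Sep 22 2028, Oct 18 2028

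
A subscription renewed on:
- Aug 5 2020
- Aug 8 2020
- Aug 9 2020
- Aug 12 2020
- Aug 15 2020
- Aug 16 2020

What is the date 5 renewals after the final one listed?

Every event lands on a Wednesday or Saturday or Sunday (gaps cycle 3, 1, 3, 3, 1).
So the schedule is: every Wednesday, Saturday and Sunday.
Next Wednesday: Aug 19 2020.
The following Saturday is Aug 22 2020.
Next Sunday: Aug 23 2020.
The following Wednesday is Aug 26 2020.
The following Saturday is Aug 29 2020.

Aug 29 2020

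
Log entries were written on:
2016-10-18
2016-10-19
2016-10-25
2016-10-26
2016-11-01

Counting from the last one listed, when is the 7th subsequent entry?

Every event lands on a Tuesday or Wednesday (gaps cycle 1, 6, 1, 6).
So the schedule is: every Tuesday and Wednesday.
The following Wednesday is 2016-11-02.
Next Tuesday: 2016-11-08.
Next Wednesday: 2016-11-09.
The following Tuesday is 2016-11-15.
The following Wednesday is 2016-11-16.
The following Tuesday is 2016-11-22.
The following Wednesday is 2016-11-23.

2016-11-23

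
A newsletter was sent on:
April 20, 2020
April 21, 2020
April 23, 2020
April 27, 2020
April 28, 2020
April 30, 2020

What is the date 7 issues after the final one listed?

May 18, 2020

The gap pattern 1, 2, 4, 1, 2 repeats every 3 events.
These are the Mondays, Tuesdays and Thursdays of each week.
The following Monday is May 4, 2020.
Next Tuesday: May 5, 2020.
The following Thursday is May 7, 2020.
The following Monday is May 11, 2020.
Next Tuesday: May 12, 2020.
Next Thursday: May 14, 2020.
Next Monday: May 18, 2020.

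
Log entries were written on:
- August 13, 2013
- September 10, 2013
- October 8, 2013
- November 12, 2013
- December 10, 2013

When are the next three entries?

Gaps: 28, 28, 35, 28 days — a mix of 28 and 35. Every date is a Tuesday.
Each is the 2nd Tuesday of its month.
2nd Tuesday of January 2014: January 14, 2014.
2nd Tuesday of February 2014: February 11, 2014.
2nd Tuesday of March 2014: March 11, 2014.

January 14, 2014; February 11, 2014; March 11, 2014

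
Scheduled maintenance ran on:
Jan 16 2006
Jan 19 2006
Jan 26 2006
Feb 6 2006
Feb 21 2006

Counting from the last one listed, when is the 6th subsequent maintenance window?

The spacing grows by 4 each time: 3, 7, 11, 15 days.
Next gap: 19 days. Feb 21 2006 + 19 days = Mar 12 2006.
Next gap: 23 days. Mar 12 2006 + 23 days = Apr 4 2006.
Next gap: 27 days. Apr 4 2006 + 27 days = May 1 2006.
Next gap: 31 days. May 1 2006 + 31 days = Jun 1 2006.
Next gap: 35 days. Jun 1 2006 + 35 days = Jul 6 2006.
Next gap: 39 days. Jul 6 2006 + 39 days = Aug 14 2006.

Aug 14 2006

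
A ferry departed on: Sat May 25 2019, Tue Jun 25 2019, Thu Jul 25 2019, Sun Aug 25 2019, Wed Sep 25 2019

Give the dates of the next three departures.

Fri Oct 25 2019, Mon Nov 25 2019, Wed Dec 25 2019

Each date is the 25th; the gaps (31, 30, 31, 31) track the month lengths.
The rule is the 25th of each month.
October 2019: Fri Oct 25 2019.
Next: November 2019 → Mon Nov 25 2019.
December 2019: Wed Dec 25 2019.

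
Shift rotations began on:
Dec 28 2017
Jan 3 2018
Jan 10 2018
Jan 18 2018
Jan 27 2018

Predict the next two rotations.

Gaps: 6, 7, 8, 9 days — each gap is 1 larger than the previous one.
Next gap: 10 days. Jan 27 2018 + 10 days = Feb 6 2018.
Next gap: 11 days. Feb 6 2018 + 11 days = Feb 17 2018.

Feb 6 2018, Feb 17 2018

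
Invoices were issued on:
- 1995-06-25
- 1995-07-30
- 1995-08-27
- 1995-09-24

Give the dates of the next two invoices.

1995-10-29, 1995-11-26

All Sundays; the gaps (35, 28, 28) vary with month length.
This is the last Sunday of each month.
Last Sunday of October 1995: 1995-10-29.
Last Sunday of November 1995: 1995-11-26.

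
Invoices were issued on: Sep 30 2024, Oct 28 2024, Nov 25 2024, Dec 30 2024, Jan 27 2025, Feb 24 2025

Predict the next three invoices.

All Mondays; the gaps (28, 28, 35, 28, 28) vary with month length.
This is the last Monday of each month.
Last Monday of March 2025: Mar 31 2025.
Last Monday of April 2025: Apr 28 2025.
May 2025 ends with Monday May 26 2025.

Mar 31 2025, Apr 28 2025, May 26 2025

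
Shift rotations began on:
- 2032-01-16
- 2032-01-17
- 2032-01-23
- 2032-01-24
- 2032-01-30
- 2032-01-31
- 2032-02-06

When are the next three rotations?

Gaps: 1, 6, 1, 6, 1, 6 days — not constant, but cyclic with period 2.
The events fall on every Friday and Saturday.
The following Saturday is 2032-02-07.
Next Friday: 2032-02-13.
Next Saturday: 2032-02-14.

2032-02-07, 2032-02-13, 2032-02-14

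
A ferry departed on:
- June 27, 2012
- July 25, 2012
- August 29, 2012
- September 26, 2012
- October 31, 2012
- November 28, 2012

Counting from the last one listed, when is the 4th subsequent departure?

March 27, 2013

Every date is a Wednesday; gaps 28, 35, 28, 35, 28 days.
Each is the last Wednesday of its month (at least one falls on the 29th or later, ruling out '4th Wednesday').
December 2012 ends with Wednesday December 26, 2012.
January 2013 ends with Wednesday January 30, 2013.
Last Wednesday of February 2013: February 27, 2013.
Last Wednesday of March 2013: March 27, 2013.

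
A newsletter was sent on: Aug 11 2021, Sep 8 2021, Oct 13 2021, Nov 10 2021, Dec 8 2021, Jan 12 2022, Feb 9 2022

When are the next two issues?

All dates are Wednesdays, 28, 35, 28, 28, 35, 28 days apart.
Specifically, the 2nd Wednesday of each month.
2nd Wednesday of March 2022: Mar 9 2022.
April 2022 — 2nd Wednesday is Apr 13 2022.

Mar 9 2022, Apr 13 2022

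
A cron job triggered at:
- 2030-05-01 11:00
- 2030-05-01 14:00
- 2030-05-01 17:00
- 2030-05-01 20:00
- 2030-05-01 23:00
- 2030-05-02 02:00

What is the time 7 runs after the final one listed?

Gaps: 3, 3, 3, 3, 3 hours — each event is 3 hours after the previous one.
2030-05-02 02:00 + 3 h = 2030-05-02 05:00.
2030-05-02 05:00 + 3 h = 2030-05-02 08:00.
2030-05-02 08:00 + 3 h = 2030-05-02 11:00.
2030-05-02 11:00 + 3 h = 2030-05-02 14:00.
2030-05-02 14:00 + 3 h = 2030-05-02 17:00.
2030-05-02 17:00 + 3 h = 2030-05-02 20:00.
2030-05-02 20:00 + 3 h = 2030-05-02 23:00.

2030-05-02 23:00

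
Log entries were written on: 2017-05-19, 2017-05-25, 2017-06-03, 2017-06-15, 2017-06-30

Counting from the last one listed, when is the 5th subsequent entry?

Gaps: 6, 9, 12, 15 days — each gap is 3 larger than the previous one.
Next gap: 18 days. 2017-06-30 + 18 days = 2017-07-18.
Next gap: 21 days. 2017-07-18 + 21 days = 2017-08-08.
Next gap: 24 days. 2017-08-08 + 24 days = 2017-09-01.
Next gap: 27 days. 2017-09-01 + 27 days = 2017-09-28.
Next gap: 30 days. 2017-09-28 + 30 days = 2017-10-28.

2017-10-28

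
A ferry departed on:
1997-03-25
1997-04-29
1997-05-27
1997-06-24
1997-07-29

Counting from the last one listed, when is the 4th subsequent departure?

1997-11-25

All Tuesdays; the gaps (35, 28, 28, 35) vary with month length.
This is the last Tuesday of each month.
Last Tuesday of August 1997: 1997-08-26.
Last Tuesday of September 1997: 1997-09-30.
Last Tuesday of October 1997: 1997-10-28.
Last Tuesday of November 1997: 1997-11-25.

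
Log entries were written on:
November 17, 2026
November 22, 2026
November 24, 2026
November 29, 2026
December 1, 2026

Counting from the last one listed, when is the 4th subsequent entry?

The gap pattern 5, 2, 5, 2 repeats every 2 events.
These are the Tuesdays and Sundays of each week.
Next Sunday: December 6, 2026.
The following Tuesday is December 8, 2026.
The following Sunday is December 13, 2026.
Next Tuesday: December 15, 2026.

December 15, 2026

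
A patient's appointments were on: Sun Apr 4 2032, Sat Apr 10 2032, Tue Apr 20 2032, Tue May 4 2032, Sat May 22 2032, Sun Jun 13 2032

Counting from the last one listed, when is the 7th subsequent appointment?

Gaps: 6, 10, 14, 18, 22 days — each gap is 4 larger than the previous one.
Next gap: 26 days. Sun Jun 13 2032 + 26 days = Fri Jul 9 2032.
Next gap: 30 days. Fri Jul 9 2032 + 30 days = Sun Aug 8 2032.
Next gap: 34 days. Sun Aug 8 2032 + 34 days = Sat Sep 11 2032.
Next gap: 38 days. Sat Sep 11 2032 + 38 days = Tue Oct 19 2032.
Next gap: 42 days. Tue Oct 19 2032 + 42 days = Tue Nov 30 2032.
Next gap: 46 days. Tue Nov 30 2032 + 46 days = Sat Jan 15 2033.
Next gap: 50 days. Sat Jan 15 2033 + 50 days = Sun Mar 6 2033.

Sun Mar 6 2033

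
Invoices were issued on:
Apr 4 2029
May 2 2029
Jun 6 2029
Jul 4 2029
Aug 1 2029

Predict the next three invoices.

All dates are Wednesdays, 28, 35, 28, 28 days apart.
Specifically, the 1st Wednesday of each month.
September 2029 — 1st Wednesday is Sep 5 2029.
October 2029 — 1st Wednesday is Oct 3 2029.
November 2029 — 1st Wednesday is Nov 7 2029.

Sep 5 2029, Oct 3 2029, Nov 7 2029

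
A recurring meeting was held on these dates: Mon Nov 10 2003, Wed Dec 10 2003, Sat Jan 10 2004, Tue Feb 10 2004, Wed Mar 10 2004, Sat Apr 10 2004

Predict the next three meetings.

Mon May 10 2004, Thu Jun 10 2004, Sat Jul 10 2004

Gaps: 30, 31, 31, 29, 31 days — not constant. Every event is on the 10th of the month.
Pattern: the 10th of each month.
May 2004: Mon May 10 2004.
Next: June 2004 → Thu Jun 10 2004.
Next: July 2004 → Sat Jul 10 2004.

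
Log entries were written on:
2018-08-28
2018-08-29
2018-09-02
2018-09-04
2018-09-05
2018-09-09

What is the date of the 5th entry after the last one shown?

The gap pattern 1, 4, 2, 1, 4 repeats every 3 events.
These are the Tuesdays, Wednesdays and Sundays of each week.
The following Tuesday is 2018-09-11.
Next Wednesday: 2018-09-12.
Next Sunday: 2018-09-16.
The following Tuesday is 2018-09-18.
The following Wednesday is 2018-09-19.

2018-09-19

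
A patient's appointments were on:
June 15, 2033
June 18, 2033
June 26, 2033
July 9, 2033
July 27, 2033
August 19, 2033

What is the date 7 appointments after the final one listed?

June 16, 2034

The spacing grows by 5 each time: 3, 8, 13, 18, 23 days.
Next gap: 28 days. August 19, 2033 + 28 days = September 16, 2033.
Next gap: 33 days. September 16, 2033 + 33 days = October 19, 2033.
Next gap: 38 days. October 19, 2033 + 38 days = November 26, 2033.
Next gap: 43 days. November 26, 2033 + 43 days = January 8, 2034.
Next gap: 48 days. January 8, 2034 + 48 days = February 25, 2034.
Next gap: 53 days. February 25, 2034 + 53 days = April 19, 2034.
Next gap: 58 days. April 19, 2034 + 58 days = June 16, 2034.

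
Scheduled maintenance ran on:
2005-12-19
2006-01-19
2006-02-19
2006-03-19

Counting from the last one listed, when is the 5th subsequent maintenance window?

Gaps: 31, 31, 28 days — not constant. Every event is on the 19th of the month.
Pattern: the 19th of each month.
Next: April 2006 → 2006-04-19.
Next: May 2006 → 2006-05-19.
June 2006: 2006-06-19.
Next: July 2006 → 2006-07-19.
Next: August 2006 → 2006-08-19.

2006-08-19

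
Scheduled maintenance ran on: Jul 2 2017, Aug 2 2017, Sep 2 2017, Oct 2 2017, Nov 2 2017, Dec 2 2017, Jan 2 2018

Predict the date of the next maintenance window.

Feb 2 2018

Each date is the 2nd; the gaps (31, 31, 30, 31, 30, 31) track the month lengths.
The rule is the 2nd of each month.
February 2018: Feb 2 2018.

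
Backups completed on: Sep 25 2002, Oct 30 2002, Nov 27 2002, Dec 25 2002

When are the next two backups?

Jan 29 2003, Feb 26 2003

All Wednesdays; the gaps (35, 28, 28) vary with month length.
This is the last Wednesday of each month.
January 2003 ends with Wednesday Jan 29 2003.
Last Wednesday of February 2003: Feb 26 2003.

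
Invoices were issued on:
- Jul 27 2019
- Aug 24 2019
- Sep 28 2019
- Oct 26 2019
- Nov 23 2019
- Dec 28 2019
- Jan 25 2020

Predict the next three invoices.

Gaps: 28, 35, 28, 28, 35, 28 days — a mix of 28 and 35. Every date is a Saturday.
Each is the 4th Saturday of its month.
4th Saturday of February 2020: Feb 22 2020.
March 2020 — 4th Saturday is Mar 28 2020.
April 2020 — 4th Saturday is Apr 25 2020.

Feb 22 2020, Mar 28 2020, Apr 25 2020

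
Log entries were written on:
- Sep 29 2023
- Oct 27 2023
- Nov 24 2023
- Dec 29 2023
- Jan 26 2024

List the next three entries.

Feb 23 2024, Mar 29 2024, Apr 26 2024

Every date is a Friday; gaps 28, 28, 35, 28 days.
Each is the last Friday of its month (at least one falls on the 29th or later, ruling out '4th Friday').
Last Friday of February 2024: Feb 23 2024.
Last Friday of March 2024: Mar 29 2024.
April 2024 ends with Friday Apr 26 2024.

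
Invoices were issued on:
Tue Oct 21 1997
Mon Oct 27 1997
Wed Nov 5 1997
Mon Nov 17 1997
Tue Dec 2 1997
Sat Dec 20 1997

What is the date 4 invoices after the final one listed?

Wed Apr 1 1998

The spacing grows by 3 each time: 6, 9, 12, 15, 18 days.
Next gap: 21 days. Sat Dec 20 1997 + 21 days = Sat Jan 10 1998.
Next gap: 24 days. Sat Jan 10 1998 + 24 days = Tue Feb 3 1998.
Next gap: 27 days. Tue Feb 3 1998 + 27 days = Mon Mar 2 1998.
Next gap: 30 days. Mon Mar 2 1998 + 30 days = Wed Apr 1 1998.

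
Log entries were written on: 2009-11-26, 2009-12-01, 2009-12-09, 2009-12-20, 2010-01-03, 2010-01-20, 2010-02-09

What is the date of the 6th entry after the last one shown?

Intervals are 5, 8, 11, 14, 17, 20 days — an arithmetic progression with common difference 3.
Next gap: 23 days. 2010-02-09 + 23 days = 2010-03-04.
Next gap: 26 days. 2010-03-04 + 26 days = 2010-03-30.
Next gap: 29 days. 2010-03-30 + 29 days = 2010-04-28.
Next gap: 32 days. 2010-04-28 + 32 days = 2010-05-30.
Next gap: 35 days. 2010-05-30 + 35 days = 2010-07-04.
Next gap: 38 days. 2010-07-04 + 38 days = 2010-08-11.

2010-08-11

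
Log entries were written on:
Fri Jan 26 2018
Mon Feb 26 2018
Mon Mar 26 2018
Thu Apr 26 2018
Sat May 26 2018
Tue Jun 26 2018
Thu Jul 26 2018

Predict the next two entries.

Sun Aug 26 2018, Wed Sep 26 2018

Each date is the 26th; the gaps (31, 28, 31, 30, 31, 30) track the month lengths.
The rule is the 26th of each month.
August 2018: Sun Aug 26 2018.
September 2018: Wed Sep 26 2018.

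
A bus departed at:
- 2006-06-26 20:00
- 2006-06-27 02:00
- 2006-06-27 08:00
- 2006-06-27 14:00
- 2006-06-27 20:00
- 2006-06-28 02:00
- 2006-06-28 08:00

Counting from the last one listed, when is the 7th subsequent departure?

2006-06-30 02:00

Gaps: 6, 6, 6, 6, 6, 6 hours — each event is 6 hours after the previous one.
2006-06-28 08:00 + 6 h = 2006-06-28 14:00.
2006-06-28 14:00 + 6 h = 2006-06-28 20:00.
2006-06-28 20:00 + 6 h = 2006-06-29 02:00.
2006-06-29 02:00 + 6 h = 2006-06-29 08:00.
2006-06-29 08:00 + 6 h = 2006-06-29 14:00.
2006-06-29 14:00 + 6 h = 2006-06-29 20:00.
2006-06-29 20:00 + 6 h = 2006-06-30 02:00.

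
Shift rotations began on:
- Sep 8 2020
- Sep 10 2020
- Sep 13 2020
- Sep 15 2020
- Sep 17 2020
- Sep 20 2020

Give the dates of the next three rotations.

Every event lands on a Tuesday or Thursday or Sunday (gaps cycle 2, 3, 2, 2, 3).
So the schedule is: every Tuesday, Thursday and Sunday.
The following Tuesday is Sep 22 2020.
The following Thursday is Sep 24 2020.
Next Sunday: Sep 27 2020.

Sep 22 2020, Sep 24 2020, Sep 27 2020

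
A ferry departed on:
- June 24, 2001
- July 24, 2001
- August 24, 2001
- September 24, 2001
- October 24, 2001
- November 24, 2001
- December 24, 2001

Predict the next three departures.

January 24, 2002; February 24, 2002; March 24, 2002

The day-of-month is always 24 (30, 31, 31, 30, 31, 30 days between events).
So this recurs on the 24th of each month.
Next: January 2002 → January 24, 2002.
February 2002: February 24, 2002.
Next: March 2002 → March 24, 2002.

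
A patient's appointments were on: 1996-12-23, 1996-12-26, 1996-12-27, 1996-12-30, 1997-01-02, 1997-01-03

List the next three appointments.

The gap pattern 3, 1, 3, 3, 1 repeats every 3 events.
These are the Mondays, Thursdays and Fridays of each week.
Next Monday: 1997-01-06.
The following Thursday is 1997-01-09.
Next Friday: 1997-01-10.

1997-01-06, 1997-01-09, 1997-01-10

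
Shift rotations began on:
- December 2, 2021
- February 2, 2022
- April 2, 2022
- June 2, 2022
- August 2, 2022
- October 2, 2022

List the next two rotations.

Gaps: 62, 59, 61, 61, 61 days — not constant. Every event is on the 2nd of the month.
Pattern: the 2nd of every 2 months.
December 2022: December 2, 2022.
February 2023: February 2, 2023.

December 2, 2022; February 2, 2023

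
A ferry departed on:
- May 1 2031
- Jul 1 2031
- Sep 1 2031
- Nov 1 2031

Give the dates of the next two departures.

Jan 1 2032, Mar 1 2032

Each date is the 1st; the gaps (61, 62, 61) track the month lengths.
The rule is the 1st of every 2 months.
January 2032: Jan 1 2032.
Next: March 2032 → Mar 1 2032.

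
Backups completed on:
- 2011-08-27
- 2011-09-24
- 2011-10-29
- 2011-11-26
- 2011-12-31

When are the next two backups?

2012-01-28, 2012-02-25

Every date is a Saturday; gaps 28, 35, 28, 35 days.
Each is the last Saturday of its month (at least one falls on the 29th or later, ruling out '4th Saturday').
January 2012 ends with Saturday 2012-01-28.
Last Saturday of February 2012: 2012-02-25.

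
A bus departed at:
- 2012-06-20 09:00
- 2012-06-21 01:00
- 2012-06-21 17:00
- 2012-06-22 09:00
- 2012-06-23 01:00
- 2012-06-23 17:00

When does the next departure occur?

The interval is a steady 16 hours (16, 16, 16, 16, 16).
2012-06-23 17:00 + 16 h = 2012-06-24 09:00.

2012-06-24 09:00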